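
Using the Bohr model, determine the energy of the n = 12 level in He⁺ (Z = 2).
-0.377936 eV

For hydrogen-like ions, the energy levels scale with Z²:
E_n = -13.6057 Z² / n² eV

For He⁺ (Z = 2) at n = 12:
E_12 = -13.6057 × 2² / 12²
E_12 = -13.6057 × 4 / 144
E_12 = -54.4228 / 144
E_12 = -0.377936 eV

The energy is 4 times more negative than hydrogen at the same n due to the stronger nuclear charge.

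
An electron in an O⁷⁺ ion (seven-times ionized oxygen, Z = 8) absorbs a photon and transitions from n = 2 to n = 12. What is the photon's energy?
211.644222 eV

The energy levels of a hydrogen-like atom are E_n = -13.6057 Z² eV / n².

Energy at n = 2: E_2 = -13.6057 × 8² / 2² = -217.691200000 eV
Energy at n = 12: E_12 = -13.6057 × 8² / 12² = -6.046977778 eV

The excitation energy is the difference:
ΔE = E_12 - E_2
ΔE = -6.046977778 - (-217.691200000)
ΔE = 211.644222 eV

Since this is positive, energy must be absorbed (photon absorption).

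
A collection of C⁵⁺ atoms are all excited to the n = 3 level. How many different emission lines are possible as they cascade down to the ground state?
3

The electron can occupy levels n = 1, 2, ..., 3 during de-excitation — that is m = 3 - 1 + 1 = 3 distinct levels.

The number of distinct spectral lines equals the number of ways to choose 2 of these m levels (each pair gives one possible emission transition):

Number of lines = m(m-1)/2 = 3×2/2 = 3

These correspond to all possible transitions between the 3 levels:
3 → 2, 3 → 1, 2 → 1

Each transition produces a photon with a unique energy (and thus wavelength). This count does not depend on Z.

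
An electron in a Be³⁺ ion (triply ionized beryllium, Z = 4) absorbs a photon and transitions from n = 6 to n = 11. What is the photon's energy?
4.25 eV

The energy levels of a hydrogen-like atom are E_n = -13.6057 Z² eV / n².

Energy at n = 6: E_6 = -13.6057 × 4² / 6² = -6.04698 eV
Energy at n = 11: E_11 = -13.6057 × 4² / 11² = -1.79910 eV

The excitation energy is the difference:
ΔE = E_11 - E_6
ΔE = -1.79910 - (-6.04698)
ΔE = 4.25 eV

Since this is positive, energy must be absorbed (photon absorption).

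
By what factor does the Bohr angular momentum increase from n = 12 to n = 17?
1.41667

In the Bohr model, L_n = nℏ, so the ratio is purely the ratio of quantum numbers:

L_17/L_12 = 17ℏ / 12ℏ = 17/12 = 1.41667

The angular momentum scales linearly with n.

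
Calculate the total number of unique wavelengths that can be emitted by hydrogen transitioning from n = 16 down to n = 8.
36

The electron can occupy levels n = 8, 9, ..., 16 during de-excitation — that is m = 16 - 8 + 1 = 9 distinct levels.

The number of distinct spectral lines equals the number of ways to choose 2 of these m levels (each pair gives one possible emission transition):

Number of lines = m(m-1)/2 = 9×8/2 = 36

These correspond to all possible transitions between the 9 levels:
16 → 15, 16 → 14, 16 → 13, 16 → 12, 16 → 11, 16 → 10, 16 → 9, 16 → 8...

Each transition produces a photon with a unique energy (and thus wavelength). This count does not depend on Z.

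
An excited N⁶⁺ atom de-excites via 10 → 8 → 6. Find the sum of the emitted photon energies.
11.852 eV

The energy levels of N⁶⁺ are E_n = -13.6057 × 7² / n² eV.

First transition (10 → 8):
ΔE₁ = |E_8 - E_10|
ΔE₁ = |-10.416864063 - (-6.666793000)| = 3.750071 eV

Second transition (8 → 6):
ΔE₂ = |E_6 - E_8|
ΔE₂ = |-18.518869444 - (-10.416864063)| = 8.102005 eV

Total energy released:
E_total = ΔE₁ + ΔE₂ = 3.750071 + 8.102005 = 11.852 eV

Note: This equals the direct transition 10 → 6: 11.852 eV ✓
Energy is conserved regardless of the path taken.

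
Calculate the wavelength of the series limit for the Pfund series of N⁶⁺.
46.49 nm

The series limit corresponds to the transition from n = ∞ to n = 5.
This is the highest energy (shortest wavelength) transition in the Pfund series.

E_∞ = 0 eV
E_5 = -13.6057 × 7² / 5² = -26.6672 eV

Energy at series limit:
ΔE = E_∞ - E_5 = 0 - (-26.6672) = 26.6672 eV
λ = hc/E = 1239.84 eV·nm / 26.6672 eV = 46.49 nm

This energy equals the ionization energy from the n = 5 state of N⁶⁺.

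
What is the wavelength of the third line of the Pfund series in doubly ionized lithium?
415.3915 nm

The lines of a series are numbered from the longest wavelength (smallest ΔE) outward; the third line is the transition from n = n_f + 3 to n_f.
The Pfund series has all transitions ending at n_f = 5.

For Li²⁺ (Z = 3), the third line (γ-line) is the jump from n = 8 to n = 5:
E_8 = -13.6057 × 3² / 8² = -1.91330156 eV
E_5 = -13.6057 × 3² / 5² = -4.89805200 eV
ΔE = E_8 - E_5 = 2.98475044 eV

λ = hc/E = 1239.84 eV·nm / 2.98475044 eV
λ = 415.3915 nm

This is the γ-line of the Pfund series in Li²⁺.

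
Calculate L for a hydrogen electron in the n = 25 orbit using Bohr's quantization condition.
2.64e-33 J·s (or 25ℏ)

In the Bohr model, angular momentum is quantized:
L = nℏ

where ℏ = h/(2π) = 1.0546e-34 J·s

For n = 25:
L = 25 × 1.0546e-34 J·s
L = 2.64e-33 J·s

This can also be written as L = 25ℏ.
The angular momentum is an integer multiple of the reduced Planck constant.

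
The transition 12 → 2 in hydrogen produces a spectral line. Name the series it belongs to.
Balmer series

The spectral series in hydrogen are named based on the final (lower) energy level:
- Lyman series: n_final = 1 (ultraviolet)
- Balmer series: n_final = 2 (visible/near-UV)
- Paschen series: n_final = 3 (infrared)
- Brackett series: n_final = 4 (infrared)
- Pfund series: n_final = 5 (far infrared)

Since this transition ends at n = 2, it belongs to the Balmer series.

For reference, this 12 → 2 line has photon energy
ΔE = 13.6057 eV × (1/2² - 1/12²) = 3.3069409722 eV,
corresponding to wavelength λ = hc/ΔE = 1239.84 eV·nm / 3.3069409722 eV = 374.920511 nm in the visible/near-UV region.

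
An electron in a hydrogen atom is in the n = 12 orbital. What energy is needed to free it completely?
0.094484 eV

The ionization energy is the energy needed to remove the electron completely (n → ∞).

For hydrogen, E_n = -13.6057 eV / n².

At n = 12: E_12 = -13.6057 / 12² = -0.094484028 eV
At n = ∞: E_∞ = 0 eV

Ionization energy = E_∞ - E_12 = 0 - (-0.094484028) = 0.094484028 eV
Ionization energy ≈ 0.094484 eV

This is also called the binding energy of the electron in state n = 12.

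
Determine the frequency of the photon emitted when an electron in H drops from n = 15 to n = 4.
1.910e+14 Hz

First, find the transition energy:
E_15 = -13.6057 / 15² = -0.0604698 eV
E_4 = -13.6057 / 4² = -0.8503563 eV
|ΔE| = |E_4 - E_15| = 0.7898865 eV

Convert to Joules: E = 0.7898865 eV × (1.602177 × 10⁻¹⁹ J/eV) = 1.26554e-19 J

Using E = hf:
f = E/h = 1.26554e-19 J / (6.62607 × 10⁻³⁴ J·s)
f = 1.910e+14 Hz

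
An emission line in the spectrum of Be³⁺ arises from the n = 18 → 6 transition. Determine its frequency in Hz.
1.2997e+15 Hz

First, find the transition energy:
E_18 = -13.6057 × 4² / 18² = -0.6718864 eV
E_6 = -13.6057 × 4² / 6² = -6.0469778 eV
|ΔE| = |E_6 - E_18| = 5.3750914 eV

Convert to Joules: E = 5.3750914 eV × (1.602177 × 10⁻¹⁹ J/eV) = 8.611848e-19 J

Using E = hf:
f = E/h = 8.611848e-19 J / (6.62607 × 10⁻³⁴ J·s)
f = 1.2997e+15 Hz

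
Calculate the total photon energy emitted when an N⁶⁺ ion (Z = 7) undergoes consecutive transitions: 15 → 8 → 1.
663.716 eV

The energy levels of N⁶⁺ are E_n = -13.6057 × 7² / n² eV.

First transition (15 → 8):
ΔE₁ = |E_8 - E_15|
ΔE₁ = |-10.416864063 - (-2.963019111)| = 7.453845 eV

Second transition (8 → 1):
ΔE₂ = |E_1 - E_8|
ΔE₂ = |-666.679300000 - (-10.416864063)| = 656.262436 eV

Total energy released:
E_total = ΔE₁ + ΔE₂ = 7.453845 + 656.262436 = 663.716 eV

Note: This equals the direct transition 15 → 1: 663.716 eV ✓
Energy is conserved regardless of the path taken.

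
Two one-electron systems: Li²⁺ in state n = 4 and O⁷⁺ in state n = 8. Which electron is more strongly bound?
O⁷⁺ at n = 8 (E = -13.6057 eV)

Using E_n = -13.6057 Z² / n² eV:

Li²⁺ (Z = 3) at n = 4:
E = -13.6057 × 3² / 4² = -13.6057 × 9 / 16 = -7.6532063 eV

O⁷⁺ (Z = 8) at n = 8:
E = -13.6057 × 8² / 8² = -13.6057 × 64 / 64 = -13.6057000 eV

Since -13.6057000 eV < -7.6532063 eV,
O⁷⁺ at n = 8 is more tightly bound (requires more energy to ionize).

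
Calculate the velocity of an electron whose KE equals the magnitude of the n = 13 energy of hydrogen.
1.6828e+05 m/s (or 0.05613% of c)

The binding energy at n = 13 for hydrogen is:
E_13 = -13.6057/13² = -0.080507101 eV
|E_13| = 0.080507101 eV

Convert to Joules:
KE = 0.080507101 eV × (1.602177 × 10⁻¹⁹ J/eV) = 1.289866e-20 J

Using KE = ½mv²:
v = √(2·KE/m_e)
v = √(2 × 1.289866e-20 J / 9.10938 × 10⁻³¹ kg)
v = 1.6828e+05 m/s

This is approximately 0.05613% the speed of light.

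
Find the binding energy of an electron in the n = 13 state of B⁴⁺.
2.012678 eV

The ionization energy is the energy needed to remove the electron completely (n → ∞).

For a hydrogen-like ion with Z = 5, E_n = -13.6057 Z² / n² eV.

At n = 13: E_13 = -13.6057 × 5² / 13² = -2.012677515 eV
At n = ∞: E_∞ = 0 eV

Ionization energy = E_∞ - E_13 = 0 - (-2.012677515) = 2.012677515 eV
Ionization energy ≈ 2.012678 eV

This is also called the binding energy of the electron in state n = 13.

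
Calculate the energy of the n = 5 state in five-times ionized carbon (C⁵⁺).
-19.592208 eV

For hydrogen-like ions, the energy levels scale with Z²:
E_n = -13.6057 Z² / n² eV

For C⁵⁺ (Z = 6) at n = 5:
E_5 = -13.6057 × 6² / 5²
E_5 = -13.6057 × 36 / 25
E_5 = -489.8052 / 25
E_5 = -19.592208 eV

The energy is 36 times more negative than hydrogen at the same n due to the stronger nuclear charge.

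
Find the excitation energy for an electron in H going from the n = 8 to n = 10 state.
0.076532 eV

The energy levels of a hydrogen-like atom are E_n = -13.6057 eV / n².

Energy at n = 8: E_8 = -13.6057 / 8² = -0.212589063 eV
Energy at n = 10: E_10 = -13.6057 / 10² = -0.136057000 eV

The excitation energy is the difference:
ΔE = E_10 - E_8
ΔE = -0.136057000 - (-0.212589063)
ΔE = 0.076532 eV

Since this is positive, energy must be absorbed (photon absorption).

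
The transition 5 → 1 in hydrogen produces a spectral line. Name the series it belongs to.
Lyman series

The spectral series in hydrogen are named based on the final (lower) energy level:
- Lyman series: n_final = 1 (ultraviolet)
- Balmer series: n_final = 2 (visible/near-UV)
- Paschen series: n_final = 3 (infrared)
- Brackett series: n_final = 4 (infrared)
- Pfund series: n_final = 5 (far infrared)

Since this transition ends at n = 1, it belongs to the Lyman series.

For reference, this 5 → 1 line has photon energy
ΔE = 13.6057 eV × (1/1² - 1/5²) = 13.0614720 eV,
corresponding to wavelength λ = hc/ΔE = 1239.84 eV·nm / 13.0614720 eV = 94.92345 nm in the ultraviolet region.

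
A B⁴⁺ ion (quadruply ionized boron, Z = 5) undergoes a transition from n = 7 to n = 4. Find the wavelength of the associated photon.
86.60 nm

First, find the transition energy using E_n = -13.6057 Z² / n² eV:
E_7 = -13.6057 × 5² / 7² = -6.9417 eV
E_4 = -13.6057 × 5² / 4² = -21.2589 eV

Photon energy: |ΔE| = |E_4 - E_7| = 14.3172 eV

Convert to wavelength using E = hc/λ with hc = 1239.84 eV·nm:
λ = hc/E = 1239.84 eV·nm / 14.3172 eV
λ = 86.60 nm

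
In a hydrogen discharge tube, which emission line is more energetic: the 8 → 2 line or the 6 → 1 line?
6 → 1

Calculate the energy for each transition:

Transition 8 → 2:
ΔE₁ = |E_2 - E_8| = |-13.6057/2² - (-13.6057/8²)|
ΔE₁ = |-3.4014250000 - (-0.2125890625)| = 3.1888359 eV

Transition 6 → 1:
ΔE₂ = |E_1 - E_6| = |-13.6057/1² - (-13.6057/6²)|
ΔE₂ = |-13.6057000000 - (-0.3779361111)| = 13.2277639 eV

Since 13.2277639 eV > 3.1888359 eV, the transition 6 → 1 emits the more energetic photon.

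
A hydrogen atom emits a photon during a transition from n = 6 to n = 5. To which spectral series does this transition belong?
Pfund series

The spectral series in hydrogen are named based on the final (lower) energy level:
- Lyman series: n_final = 1 (ultraviolet)
- Balmer series: n_final = 2 (visible/near-UV)
- Paschen series: n_final = 3 (infrared)
- Brackett series: n_final = 4 (infrared)
- Pfund series: n_final = 5 (far infrared)

Since this transition ends at n = 5, it belongs to the Pfund series.

For reference, this 6 → 5 line has photon energy
ΔE = 13.6057 eV × (1/5² - 1/6²) = 0.16629188889 eV,
corresponding to wavelength λ = hc/ΔE = 1239.84 eV·nm / 0.16629188889 eV = 7455.80562 nm in the far infrared region.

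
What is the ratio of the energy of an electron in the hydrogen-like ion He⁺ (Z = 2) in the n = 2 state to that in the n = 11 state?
30.25000

Using E_n = -13.6057 Z² / n² eV with Z = 2:

E_2 = -13.6057 × 2² / 2² = -54.4228 / 4 = -13.60570000000 eV
E_11 = -13.6057 × 2² / 11² = -54.4228 / 121 = -0.44977520661 eV

The ratio is:
E_2/E_11 = (-13.60570000000) / (-0.44977520661)
E_2/E_11 = (-54.4228/4) / (-54.4228/121)
E_2/E_11 = 121/4
E_2/E_11 = 30.25000
(Note: the Z² factors cancel in the ratio.)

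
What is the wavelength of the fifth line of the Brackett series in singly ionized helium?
454.2306 nm

The lines of a series are numbered from the longest wavelength (smallest ΔE) outward; the fifth line is the transition from n = n_f + 5 to n_f.
The Brackett series has all transitions ending at n_f = 4.

For He⁺ (Z = 2), the fifth line (ε-line) is the jump from n = 9 to n = 4:
E_9 = -13.6057 × 2² / 9² = -0.67188642 eV
E_4 = -13.6057 × 2² / 4² = -3.40142500 eV
ΔE = E_9 - E_4 = 2.72953858 eV

λ = hc/E = 1239.84 eV·nm / 2.72953858 eV
λ = 454.2306 nm

This is the ε-line of the Brackett series in He⁺.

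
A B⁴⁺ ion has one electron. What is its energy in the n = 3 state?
-37.794 eV

For hydrogen-like ions, the energy levels scale with Z²:
E_n = -13.6057 Z² / n² eV

For B⁴⁺ (Z = 5) at n = 3:
E_3 = -13.6057 × 5² / 3²
E_3 = -13.6057 × 25 / 9
E_3 = -340.1425 / 9
E_3 = -37.794 eV

The energy is 25 times more negative than hydrogen at the same n due to the stronger nuclear charge.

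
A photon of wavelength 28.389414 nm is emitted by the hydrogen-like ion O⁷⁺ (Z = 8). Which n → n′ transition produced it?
n = 9 → n = 4

First, find the photon energy from the wavelength (hc = 1239.84 eV·nm):
E = hc/λ = 1239.84 eV·nm / 28.389414 nm = 43.672617 eV

The energy levels of O⁷⁺ satisfy E_n = -13.6057 × 8² / n² eV, so an emission n_i → n_f releases
ΔE = 13.6057 × 8² × (1/n_f² − 1/n_i²) eV.

Setting ΔE equal to the photon energy:
1/n_f² − 1/n_i² = 43.672617 / (13.6057 × 8²) = 0.050154321

Since 1/n_i² must be positive, we need 1/n_f² > 0.050154321, i.e. n_f ≤ 4. For each allowed n_f, solve n_i = (1/n_f² − 0.050154321)^(−1/2) and check whether it is a whole number:
  n_f = 1: 1/n_i² = 1.000000000 − 0.050154321 = 0.949845679 → n_i = 1.026  (not an integer) ✗
  n_f = 2: 1/n_i² = 0.250000000 − 0.050154321 = 0.199845679 → n_i = 2.237  (not an integer) ✗
  n_f = 3: 1/n_i² = 0.111111111 − 0.050154321 = 0.060956790 → n_i = 4.050  (not an integer) ✗
  n_f = 4: 1/n_i² = 0.062500000 − 0.050154321 = 0.012345679 → n_i = 9.000  → integer, n_i = 9 ✓

Only n_f = 4 gives an integer upper level, n_i = 9.

The transition is from n = 9 to n = 4 (emission).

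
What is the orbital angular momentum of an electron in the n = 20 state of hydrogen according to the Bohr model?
2.11e-33 J·s (or 20ℏ)

In the Bohr model, angular momentum is quantized:
L = nℏ

where ℏ = h/(2π) = 1.0546e-34 J·s

For n = 20:
L = 20 × 1.0546e-34 J·s
L = 2.11e-33 J·s

This can also be written as L = 20ℏ.
The angular momentum is an integer multiple of the reduced Planck constant.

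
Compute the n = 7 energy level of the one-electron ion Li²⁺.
-2.50 eV

For hydrogen-like ions, the energy levels scale with Z²:
E_n = -13.6057 Z² / n² eV

For Li²⁺ (Z = 3) at n = 7:
E_7 = -13.6057 × 3² / 7²
E_7 = -13.6057 × 9 / 49
E_7 = -122.4513 / 49
E_7 = -2.50 eV

The energy is 9 times more negative than hydrogen at the same n due to the stronger nuclear charge.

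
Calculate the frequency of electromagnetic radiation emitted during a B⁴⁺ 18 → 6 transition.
2.03077e+15 Hz

First, find the transition energy:
E_18 = -13.6057 × 5² / 18² = -1.04982253 eV
E_6 = -13.6057 × 5² / 6² = -9.44840278 eV
|ΔE| = |E_6 - E_18| = 8.39858025 eV

Convert to Joules: E = 8.39858025 eV × (1.602177 × 10⁻¹⁹ J/eV) = 1.3456012e-18 J

Using E = hf:
f = E/h = 1.3456012e-18 J / (6.62607 × 10⁻³⁴ J·s)
f = 2.03077e+15 Hz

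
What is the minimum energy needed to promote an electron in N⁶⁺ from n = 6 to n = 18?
16.46 eV

The energy levels of a hydrogen-like atom are E_n = -13.6057 Z² eV / n².

Energy at n = 6: E_6 = -13.6057 × 7² / 6² = -18.51887 eV
Energy at n = 18: E_18 = -13.6057 × 7² / 18² = -2.05765 eV

The excitation energy is the difference:
ΔE = E_18 - E_6
ΔE = -2.05765 - (-18.51887)
ΔE = 16.46 eV

Since this is positive, energy must be absorbed (photon absorption).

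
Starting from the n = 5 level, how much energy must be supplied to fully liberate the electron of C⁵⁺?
19.59 eV

The ionization energy is the energy needed to remove the electron completely (n → ∞).

For a hydrogen-like ion with Z = 6, E_n = -13.6057 Z² / n² eV.

At n = 5: E_5 = -13.6057 × 6² / 5² = -19.59221 eV
At n = ∞: E_∞ = 0 eV

Ionization energy = E_∞ - E_5 = 0 - (-19.59221) = 19.59221 eV
Ionization energy ≈ 19.59 eV

This is also called the binding energy of the electron in state n = 5.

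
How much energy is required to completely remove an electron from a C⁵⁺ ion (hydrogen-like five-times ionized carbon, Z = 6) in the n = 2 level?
122.451300 eV

The ionization energy is the energy needed to remove the electron completely (n → ∞).

For a hydrogen-like ion with Z = 6, E_n = -13.6057 Z² / n² eV.

At n = 2: E_2 = -13.6057 × 6² / 2² = -122.451300000 eV
At n = ∞: E_∞ = 0 eV

Ionization energy = E_∞ - E_2 = 0 - (-122.451300000) = 122.451300000 eV
Ionization energy ≈ 122.451300 eV

This is also called the binding energy of the electron in state n = 2.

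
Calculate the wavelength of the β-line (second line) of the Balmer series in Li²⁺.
54.00 nm

The lines of a series are numbered from the longest wavelength (smallest ΔE) outward; the second line is the transition from n = n_f + 2 to n_f.
The Balmer series has all transitions ending at n_f = 2.

For Li²⁺ (Z = 3), the second line (β-line) is the jump from n = 4 to n = 2:
E_4 = -13.6057 × 3² / 4² = -7.6532 eV
E_2 = -13.6057 × 3² / 2² = -30.6128 eV
ΔE = E_4 - E_2 = 22.9596 eV

λ = hc/E = 1239.84 eV·nm / 22.9596 eV
λ = 54.00 nm

This is the β-line of the Balmer series in Li²⁺.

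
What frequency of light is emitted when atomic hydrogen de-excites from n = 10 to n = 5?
9.8695e+13 Hz

First, find the transition energy:
E_10 = -13.6057 / 10² = -0.13605700 eV
E_5 = -13.6057 / 5² = -0.54422800 eV
|ΔE| = |E_5 - E_10| = 0.40817100 eV

Convert to Joules: E = 0.40817100 eV × (1.602177 × 10⁻¹⁹ J/eV) = 6.539622e-20 J

Using E = hf:
f = E/h = 6.539622e-20 J / (6.62607 × 10⁻³⁴ J·s)
f = 9.8695e+13 Hz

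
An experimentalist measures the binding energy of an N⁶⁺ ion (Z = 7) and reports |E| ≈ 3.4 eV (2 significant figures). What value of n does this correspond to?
n = 14

The exact energy levels follow E_n = -13.6057 Z² / n² eV with Z = 7.

The measured value (-3.4 eV) is reported to only 2 significant figures, so we must test candidate n values and see which one matches to that precision.

Candidate energies:
  n = 12:  E = -13.6057 × 7² / 12² = -4.62972 eV
  n = 13:  E = -13.6057 × 7² / 13² = -3.94485 eV
  n = 14:  E = -13.6057 × 7² / 14² = -3.40143 eV  ← matches
  n = 15:  E = -13.6057 × 7² / 15² = -2.96302 eV
  n = 16:  E = -13.6057 × 7² / 16² = -2.60422 eV

Checking against the measurement of -3.4 eV (2 sig figs), only n = 14 agrees:
E_14 = -3.40143 eV, which rounds to -3.4 eV ✓

Therefore n = 14.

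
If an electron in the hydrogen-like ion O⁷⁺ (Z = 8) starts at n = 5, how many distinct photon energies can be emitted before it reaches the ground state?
10

The electron can occupy levels n = 1, 2, ..., 5 during de-excitation — that is m = 5 - 1 + 1 = 5 distinct levels.

The number of distinct spectral lines equals the number of ways to choose 2 of these m levels (each pair gives one possible emission transition):

Number of lines = m(m-1)/2 = 5×4/2 = 10

These correspond to all possible transitions between the 5 levels:
5 → 4, 5 → 3, 5 → 2, 5 → 1, 4 → 3, 4 → 2, 4 → 1, 3 → 2...

Each transition produces a photon with a unique energy (and thus wavelength). This count does not depend on Z.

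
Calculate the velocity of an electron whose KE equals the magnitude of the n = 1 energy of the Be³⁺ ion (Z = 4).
8.75e+06 m/s (or 2.918943% of c)

The binding energy at n = 1 for Be³⁺ is:
E_1 = -13.6057 × 4²/1² = -217.69120000 eV
|E_1| = 217.69120000 eV

Convert to Joules:
KE = 217.69120000 eV × (1.602177 × 10⁻¹⁹ J/eV) = 3.4878e-17 J

Using KE = ½mv²:
v = √(2·KE/m_e)
v = √(2 × 3.4878e-17 J / 9.10938 × 10⁻³¹ kg)
v = 8.75e+06 m/s

This is approximately 2.918943% the speed of light.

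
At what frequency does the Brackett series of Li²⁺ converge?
1.851e+15 Hz

The series limit corresponds to the transition from n = ∞ to n = 4.
This is the highest energy (shortest wavelength) transition in the Brackett series.

E_∞ = 0 eV
E_4 = -13.6057 × 3² / 4² = -7.65320625 eV

Energy at series limit:
ΔE = E_∞ - E_4 = 0 - (-7.65320625) = 7.65320625 eV
E = 7.65320625 eV × (1.602177 × 10⁻¹⁹ J/eV) = 1.22618e-18 J
f = E/h = 1.22618e-18 J / (6.62607 × 10⁻³⁴ J·s) = 1.851e+15 Hz

This energy equals the ionization energy from the n = 4 state of Li²⁺.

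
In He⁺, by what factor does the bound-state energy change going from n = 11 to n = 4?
7.5625

Using E_n = -13.6057 Z² / n² eV with Z = 2:

E_4 = -13.6057 × 2² / 4² = -54.4228 / 16 = -3.4014250000 eV
E_11 = -13.6057 × 2² / 11² = -54.4228 / 121 = -0.4497752066 eV

The ratio is:
E_4/E_11 = (-3.4014250000) / (-0.4497752066)
E_4/E_11 = (-54.4228/16) / (-54.4228/121)
E_4/E_11 = 121/16
E_4/E_11 = 7.5625
(Note: the Z² factors cancel in the ratio.)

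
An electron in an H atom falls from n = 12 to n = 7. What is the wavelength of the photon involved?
6768.302 nm

First, find the transition energy using E_n = -13.6057 / n² eV:
E_12 = -13.6057 / 12² = -0.094484028 eV
E_7 = -13.6057 / 7² = -0.277667347 eV

Photon energy: |ΔE| = |E_7 - E_12| = 0.183183319 eV

Convert to wavelength using E = hc/λ with hc = 1239.84 eV·nm:
λ = hc/E = 1239.84 eV·nm / 0.183183319 eV
λ = 6768.302 nm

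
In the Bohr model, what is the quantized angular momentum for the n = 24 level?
2.53097e-33 J·s (or 24ℏ)

In the Bohr model, angular momentum is quantized:
L = nℏ

where ℏ = h/(2π) = 1.0545718e-34 J·s

For n = 24:
L = 24 × 1.0545718e-34 J·s
L = 2.53097e-33 J·s

This can also be written as L = 24ℏ.
The angular momentum is an integer multiple of the reduced Planck constant.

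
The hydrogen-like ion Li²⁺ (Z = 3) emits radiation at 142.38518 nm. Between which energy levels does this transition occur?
n = 5 → n = 3

First, find the photon energy from the wavelength (hc = 1239.84 eV·nm):
E = hc/λ = 1239.84 eV·nm / 142.38518 nm = 8.7076478 eV

The energy levels of Li²⁺ satisfy E_n = -13.6057 × 3² / n² eV, so an emission n_i → n_f releases
ΔE = 13.6057 × 3² × (1/n_f² − 1/n_i²) eV.

Setting ΔE equal to the photon energy:
1/n_f² − 1/n_i² = 8.7076478 / (13.6057 × 3²) = 0.071111109

Since 1/n_i² must be positive, we need 1/n_f² > 0.071111109, i.e. n_f ≤ 3. For each allowed n_f, solve n_i = (1/n_f² − 0.071111109)^(−1/2) and check whether it is a whole number:
  n_f = 1: 1/n_i² = 1.000000000 − 0.071111109 = 0.928888891 → n_i = 1.038  (not an integer) ✗
  n_f = 2: 1/n_i² = 0.250000000 − 0.071111109 = 0.178888891 → n_i = 2.364  (not an integer) ✗
  n_f = 3: 1/n_i² = 0.111111111 − 0.071111109 = 0.040000002 → n_i = 5.000  → integer, n_i = 5 ✓

Only n_f = 3 gives an integer upper level, n_i = 5.

The transition is from n = 5 to n = 3 (emission).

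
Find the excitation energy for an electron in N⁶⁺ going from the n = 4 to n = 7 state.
28.06 eV

The energy levels of a hydrogen-like atom are E_n = -13.6057 Z² eV / n².

Energy at n = 4: E_4 = -13.6057 × 7² / 4² = -41.66746 eV
Energy at n = 7: E_7 = -13.6057 × 7² / 7² = -13.60570 eV

The excitation energy is the difference:
ΔE = E_7 - E_4
ΔE = -13.60570 - (-41.66746)
ΔE = 28.06 eV

Since this is positive, energy must be absorbed (photon absorption).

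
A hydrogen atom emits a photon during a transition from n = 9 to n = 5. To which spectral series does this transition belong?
Pfund series

The spectral series in hydrogen are named based on the final (lower) energy level:
- Lyman series: n_final = 1 (ultraviolet)
- Balmer series: n_final = 2 (visible/near-UV)
- Paschen series: n_final = 3 (infrared)
- Brackett series: n_final = 4 (infrared)
- Pfund series: n_final = 5 (far infrared)

Since this transition ends at n = 5, it belongs to the Pfund series.

For reference, this 9 → 5 line has photon energy
ΔE = 13.6057 eV × (1/5² - 1/9²) = 0.37625639506 eV,
corresponding to wavelength λ = hc/ΔE = 1239.84 eV·nm / 0.37625639506 eV = 3295.19981 nm in the far infrared region.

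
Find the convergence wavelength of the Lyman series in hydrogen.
91.12651 nm

The series limit corresponds to the transition from n = ∞ to n = 1.
This is the highest energy (shortest wavelength) transition in the Lyman series.

E_∞ = 0 eV
E_1 = -13.6057 / 1² = -13.6057000 eV

Energy at series limit:
ΔE = E_∞ - E_1 = 0 - (-13.6057000) = 13.6057000 eV
λ = hc/E = 1239.84 eV·nm / 13.6057000 eV = 91.12651 nm

This energy equals the ionization energy from the n = 1 state of hydrogen.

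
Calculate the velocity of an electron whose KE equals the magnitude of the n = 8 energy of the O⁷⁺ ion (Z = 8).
2.18769e+06 m/s (or 0.729736% of c)

The binding energy at n = 8 for O⁷⁺ is:
E_8 = -13.6057 × 8²/8² = -13.60570000 eV
|E_8| = 13.60570000 eV

Convert to Joules:
KE = 13.60570000 eV × (1.602177 × 10⁻¹⁹ J/eV) = 2.1798740e-18 J

Using KE = ½mv²:
v = √(2·KE/m_e)
v = √(2 × 2.1798740e-18 J / 9.10938 × 10⁻³¹ kg)
v = 2.18769e+06 m/s

This is approximately 0.729736% the speed of light.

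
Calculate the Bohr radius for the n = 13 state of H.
8.9431 nm (or 89.4309 Å)

The Bohr radius formula is:
r_n = n² a₀ / Z

where a₀ = 0.0529177 nm is the Bohr radius.

For H (Z = 1) at n = 13:
r_13 = 13² × 0.0529177 nm / 1
r_13 = 169 × 0.0529177 nm / 1
r_13 = 8.94309 nm / 1
r_13 = 8.9431 nm

The electron orbits at approximately 8.9431 nm from the nucleus.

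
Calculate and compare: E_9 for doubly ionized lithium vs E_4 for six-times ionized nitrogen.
N⁶⁺ at n = 4 (E = -41.6675 eV)

Using E_n = -13.6057 Z² / n² eV:

Li²⁺ (Z = 3) at n = 9:
E = -13.6057 × 3² / 9² = -13.6057 × 9 / 81 = -1.5117444 eV

N⁶⁺ (Z = 7) at n = 4:
E = -13.6057 × 7² / 4² = -13.6057 × 49 / 16 = -41.6674563 eV

Since -41.6674563 eV < -1.5117444 eV,
N⁶⁺ at n = 4 is more tightly bound (requires more energy to ionize).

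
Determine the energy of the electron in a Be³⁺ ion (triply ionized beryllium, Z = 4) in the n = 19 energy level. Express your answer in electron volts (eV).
-0.603023 eV

The energy levels of a hydrogen-like atom are given by:
E_n = -13.6057 Z² / n² eV  (with Z = 4 for Be³⁺)

For n = 19:
E_19 = -13.6057 × 4² / 19²
E_19 = -13.6057 × 16 / 361
E_19 = -0.603023 eV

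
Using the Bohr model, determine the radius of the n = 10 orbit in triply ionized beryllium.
1.3229 nm (or 13.2294 Å)

The Bohr radius formula is:
r_n = n² a₀ / Z

where a₀ = 0.0529177 nm is the Bohr radius.

For Be³⁺ (Z = 4) at n = 10:
r_10 = 10² × 0.0529177 nm / 4
r_10 = 100 × 0.0529177 nm / 4
r_10 = 5.29177 nm / 4
r_10 = 1.3229 nm

The electron orbits at approximately 1.3229 nm from the nucleus.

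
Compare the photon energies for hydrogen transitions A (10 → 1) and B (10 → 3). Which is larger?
10 → 1

Calculate the energy for each transition:

Transition 10 → 1:
ΔE₁ = |E_1 - E_10| = |-13.6057/1² - (-13.6057/10²)|
ΔE₁ = |-13.60570000000 - (-0.13605700000)| = 13.46964300 eV

Transition 10 → 3:
ΔE₂ = |E_3 - E_10| = |-13.6057/3² - (-13.6057/10²)|
ΔE₂ = |-1.51174444444 - (-0.13605700000)| = 1.37568744 eV

Since 13.46964300 eV > 1.37568744 eV, the transition 10 → 1 emits the more energetic photon.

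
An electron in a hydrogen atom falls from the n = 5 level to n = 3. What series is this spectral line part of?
Paschen series

The spectral series in hydrogen are named based on the final (lower) energy level:
- Lyman series: n_final = 1 (ultraviolet)
- Balmer series: n_final = 2 (visible/near-UV)
- Paschen series: n_final = 3 (infrared)
- Brackett series: n_final = 4 (infrared)
- Pfund series: n_final = 5 (far infrared)

Since this transition ends at n = 3, it belongs to the Paschen series.

For reference, this 5 → 3 line has photon energy
ΔE = 13.6057 eV × (1/3² - 1/5²) = 0.96751644444 eV,
corresponding to wavelength λ = hc/ΔE = 1239.84 eV·nm / 0.96751644444 eV = 1281.46659 nm in the infrared region.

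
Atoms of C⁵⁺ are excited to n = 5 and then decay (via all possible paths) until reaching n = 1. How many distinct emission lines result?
10

The electron can occupy levels n = 1, 2, ..., 5 during de-excitation — that is m = 5 - 1 + 1 = 5 distinct levels.

The number of distinct spectral lines equals the number of ways to choose 2 of these m levels (each pair gives one possible emission transition):

Number of lines = m(m-1)/2 = 5×4/2 = 10

These correspond to all possible transitions between the 5 levels:
5 → 4, 5 → 3, 5 → 2, 5 → 1, 4 → 3, 4 → 2, 4 → 1, 3 → 2...

Each transition produces a photon with a unique energy (and thus wavelength). This count does not depend on Z.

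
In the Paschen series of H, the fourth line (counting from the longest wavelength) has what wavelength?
1004.6698 nm

The lines of a series are numbered from the longest wavelength (smallest ΔE) outward; the fourth line is the transition from n = n_f + 4 to n_f.
The Paschen series has all transitions ending at n_f = 3.

For H, the fourth line (δ-line) is the jump from n = 7 to n = 3:
E_7 = -13.6057 / 7² = -0.277667347 eV
E_3 = -13.6057 / 3² = -1.511744444 eV
ΔE = E_7 - E_3 = 1.234077097 eV

λ = hc/E = 1239.84 eV·nm / 1.234077097 eV
λ = 1004.6698 nm

This is the δ-line of the Paschen series in H.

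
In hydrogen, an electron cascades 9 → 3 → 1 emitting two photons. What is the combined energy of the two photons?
13.44 eV

The energy levels of hydrogen are E_n = -13.6057 / n² eV.

First transition (9 → 3):
ΔE₁ = |E_3 - E_9|
ΔE₁ = |-1.51174444 - (-0.16797160)| = 1.34377 eV

Second transition (3 → 1):
ΔE₂ = |E_1 - E_3|
ΔE₂ = |-13.60570000 - (-1.51174444)| = 12.09396 eV

Total energy released:
E_total = ΔE₁ + ΔE₂ = 1.34377 + 12.09396 = 13.44 eV

Note: This equals the direct transition 9 → 1: 13.44 eV ✓
Energy is conserved regardless of the path taken.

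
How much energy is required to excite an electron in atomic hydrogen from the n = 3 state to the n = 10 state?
1.3757 eV

The energy levels of a hydrogen-like atom are E_n = -13.6057 eV / n².

Energy at n = 3: E_3 = -13.6057 / 3² = -1.5117444 eV
Energy at n = 10: E_10 = -13.6057 / 10² = -0.1360570 eV

The excitation energy is the difference:
ΔE = E_10 - E_3
ΔE = -0.1360570 - (-1.5117444)
ΔE = 1.3757 eV

Since this is positive, energy must be absorbed (photon absorption).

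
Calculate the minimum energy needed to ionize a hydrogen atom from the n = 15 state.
0.0605 eV

The ionization energy is the energy needed to remove the electron completely (n → ∞).

For hydrogen, E_n = -13.6057 eV / n².

At n = 15: E_15 = -13.6057 / 15² = -0.0604698 eV
At n = ∞: E_∞ = 0 eV

Ionization energy = E_∞ - E_15 = 0 - (-0.0604698) = 0.0604698 eV
Ionization energy ≈ 0.0605 eV

This is also called the binding energy of the electron in state n = 15.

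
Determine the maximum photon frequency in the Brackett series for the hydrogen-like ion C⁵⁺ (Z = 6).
7.402e+15 Hz

The series limit corresponds to the transition from n = ∞ to n = 4.
This is the highest energy (shortest wavelength) transition in the Brackett series.

E_∞ = 0 eV
E_4 = -13.6057 × 6² / 4² = -30.6128250 eV

Energy at series limit:
ΔE = E_∞ - E_4 = 0 - (-30.6128250) = 30.6128250 eV
E = 30.6128250 eV × (1.602177 × 10⁻¹⁹ J/eV) = 4.90472e-18 J
f = E/h = 4.90472e-18 J / (6.62607 × 10⁻³⁴ J·s) = 7.402e+15 Hz

This energy equals the ionization energy from the n = 4 state of C⁵⁺.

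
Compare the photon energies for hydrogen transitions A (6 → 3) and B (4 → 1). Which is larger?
4 → 1

Calculate the energy for each transition:

Transition 6 → 3:
ΔE₁ = |E_3 - E_6| = |-13.6057/3² - (-13.6057/6²)|
ΔE₁ = |-1.511744444444 - (-0.377936111111)| = 1.133808333 eV

Transition 4 → 1:
ΔE₂ = |E_1 - E_4| = |-13.6057/1² - (-13.6057/4²)|
ΔE₂ = |-13.605700000000 - (-0.850356250000)| = 12.755343750 eV

Since 12.755343750 eV > 1.133808333 eV, the transition 4 → 1 emits the more energetic photon.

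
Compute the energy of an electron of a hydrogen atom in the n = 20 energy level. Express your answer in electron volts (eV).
-0.034014 eV

The energy levels of a hydrogen-like atom are given by:
E_n = -13.6057 eV / n²

For n = 20:
E_20 = -13.6057 eV / 20²
E_20 = -13.6057 eV / 400
E_20 = -0.034014 eV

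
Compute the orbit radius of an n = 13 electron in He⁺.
4.4715 nm (or 44.7155 Å)

The Bohr radius formula is:
r_n = n² a₀ / Z

where a₀ = 0.0529177 nm is the Bohr radius.

For He⁺ (Z = 2) at n = 13:
r_13 = 13² × 0.0529177 nm / 2
r_13 = 169 × 0.0529177 nm / 2
r_13 = 8.94309 nm / 2
r_13 = 4.4715 nm

The electron orbits at approximately 4.4715 nm from the nucleus.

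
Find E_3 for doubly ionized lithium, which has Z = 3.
-13.61 eV

For hydrogen-like ions, the energy levels scale with Z²:
E_n = -13.6057 Z² / n² eV

For Li²⁺ (Z = 3) at n = 3:
E_3 = -13.6057 × 3² / 3²
E_3 = -13.6057 × 9 / 9
E_3 = -122.4513 / 9
E_3 = -13.61 eV

The energy is 9 times more negative than hydrogen at the same n due to the stronger nuclear charge.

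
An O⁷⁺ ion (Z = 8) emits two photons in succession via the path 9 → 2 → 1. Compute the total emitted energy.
860.015 eV

The energy levels of O⁷⁺ are E_n = -13.6057 × 8² / n² eV.

First transition (9 → 2):
ΔE₁ = |E_2 - E_9|
ΔE₁ = |-217.691200000 - (-10.750182716)| = 206.941017 eV

Second transition (2 → 1):
ΔE₂ = |E_1 - E_2|
ΔE₂ = |-870.764800000 - (-217.691200000)| = 653.073600 eV

Total energy released:
E_total = ΔE₁ + ΔE₂ = 206.941017 + 653.073600 = 860.015 eV

Note: This equals the direct transition 9 → 1: 860.015 eV ✓
Energy is conserved regardless of the path taken.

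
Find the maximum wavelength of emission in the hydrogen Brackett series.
4050.07 nm

The longest wavelength corresponds to the smallest energy transition in the series.
The Brackett series has all transitions ending at n_f = 4.

For H, the first line (α-line) is the jump from n = 5 to n = 4:
E_5 = -13.6057 / 5² = -0.54422800 eV
E_4 = -13.6057 / 4² = -0.85035625 eV
ΔE = E_5 - E_4 = 0.30612825 eV

λ = hc/E = 1239.84 eV·nm / 0.30612825 eV
λ = 4050.07 nm

This is the α-line of the Brackett series in H.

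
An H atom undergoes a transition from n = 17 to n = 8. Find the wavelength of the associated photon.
7491.00439 nm

First, find the transition energy using E_n = -13.6057 / n² eV:
E_17 = -13.6057 / 17² = -0.04707854671 eV
E_8 = -13.6057 / 8² = -0.21258906250 eV

Photon energy: |ΔE| = |E_8 - E_17| = 0.16551051579 eV

Convert to wavelength using E = hc/λ with hc = 1239.84 eV·nm:
λ = hc/E = 1239.84 eV·nm / 0.16551051579 eV
λ = 7491.00439 nm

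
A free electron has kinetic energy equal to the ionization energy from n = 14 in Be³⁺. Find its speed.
6.2506e+05 m/s (or 0.208% of c)

The binding energy at n = 14 for Be³⁺ is:
E_14 = -13.6057 × 4²/14² = -1.1106694 eV
|E_14| = 1.1106694 eV

Convert to Joules:
KE = 1.1106694 eV × (1.602177 × 10⁻¹⁹ J/eV) = 1.779489e-19 J

Using KE = ½mv²:
v = √(2·KE/m_e)
v = √(2 × 1.779489e-19 J / 9.10938 × 10⁻³¹ kg)
v = 6.2506e+05 m/s

This is approximately 0.208% the speed of light.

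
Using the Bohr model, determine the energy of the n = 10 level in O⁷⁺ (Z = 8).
-8.708 eV

For hydrogen-like ions, the energy levels scale with Z²:
E_n = -13.6057 Z² / n² eV

For O⁷⁺ (Z = 8) at n = 10:
E_10 = -13.6057 × 8² / 10²
E_10 = -13.6057 × 64 / 100
E_10 = -870.7648 / 100
E_10 = -8.708 eV

The energy is 64 times more negative than hydrogen at the same n due to the stronger nuclear charge.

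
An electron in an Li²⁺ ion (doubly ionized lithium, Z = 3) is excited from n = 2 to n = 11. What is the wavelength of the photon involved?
41.885 nm

First, find the transition energy using E_n = -13.6057 Z² / n² eV:
E_2 = -13.6057 × 3² / 2² = -30.61283 eV
E_11 = -13.6057 × 3² / 11² = -1.01199 eV

Photon energy: |ΔE| = |E_11 - E_2| = 29.60084 eV

Convert to wavelength using E = hc/λ with hc = 1239.84 eV·nm:
λ = hc/E = 1239.84 eV·nm / 29.60084 eV
λ = 41.885 nm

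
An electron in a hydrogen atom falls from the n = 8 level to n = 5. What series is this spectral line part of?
Pfund series

The spectral series in hydrogen are named based on the final (lower) energy level:
- Lyman series: n_final = 1 (ultraviolet)
- Balmer series: n_final = 2 (visible/near-UV)
- Paschen series: n_final = 3 (infrared)
- Brackett series: n_final = 4 (infrared)
- Pfund series: n_final = 5 (far infrared)

Since this transition ends at n = 5, it belongs to the Pfund series.

For reference, this 8 → 5 line has photon energy
ΔE = 13.6057 eV × (1/5² - 1/8²) = 0.3316389375 eV,
corresponding to wavelength λ = hc/ΔE = 1239.84 eV·nm / 0.3316389375 eV = 3738.5236 nm in the far infrared region.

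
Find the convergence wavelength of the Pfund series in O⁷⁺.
35.5963 nm

The series limit corresponds to the transition from n = ∞ to n = 5.
This is the highest energy (shortest wavelength) transition in the Pfund series.

E_∞ = 0 eV
E_5 = -13.6057 × 8² / 5² = -34.830592 eV

Energy at series limit:
ΔE = E_∞ - E_5 = 0 - (-34.830592) = 34.830592 eV
λ = hc/E = 1239.84 eV·nm / 34.830592 eV = 35.5963 nm

This energy equals the ionization energy from the n = 5 state of O⁷⁺.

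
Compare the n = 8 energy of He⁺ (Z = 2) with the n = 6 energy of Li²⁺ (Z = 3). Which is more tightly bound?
Li²⁺ at n = 6 (E = -3.401 eV)

Using E_n = -13.6057 Z² / n² eV:

He⁺ (Z = 2) at n = 8:
E = -13.6057 × 2² / 8² = -13.6057 × 4 / 64 = -0.850356 eV

Li²⁺ (Z = 3) at n = 6:
E = -13.6057 × 3² / 6² = -13.6057 × 9 / 36 = -3.401425 eV

Since -3.401425 eV < -0.850356 eV,
Li²⁺ at n = 6 is more tightly bound (requires more energy to ionize).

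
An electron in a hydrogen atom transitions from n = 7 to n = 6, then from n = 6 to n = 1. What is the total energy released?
13.33 eV

The energy levels of hydrogen are E_n = -13.6057 / n² eV.

First transition (7 → 6):
ΔE₁ = |E_6 - E_7|
ΔE₁ = |-0.37793611 - (-0.27766735)| = 0.10027 eV

Second transition (6 → 1):
ΔE₂ = |E_1 - E_6|
ΔE₂ = |-13.60570000 - (-0.37793611)| = 13.22776 eV

Total energy released:
E_total = ΔE₁ + ΔE₂ = 0.10027 + 13.22776 = 13.33 eV

Note: This equals the direct transition 7 → 1: 13.33 eV ✓
Energy is conserved regardless of the path taken.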